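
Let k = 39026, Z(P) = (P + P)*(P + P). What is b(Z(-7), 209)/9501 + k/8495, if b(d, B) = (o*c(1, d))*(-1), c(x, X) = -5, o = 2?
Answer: 370870976/80710995 ≈ 4.5950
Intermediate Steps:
Z(P) = 4*P**2 (Z(P) = (2*P)*(2*P) = 4*P**2)
b(d, B) = 10 (b(d, B) = (2*(-5))*(-1) = -10*(-1) = 10)
b(Z(-7), 209)/9501 + k/8495 = 10/9501 + 39026/8495 = 370870976/80710995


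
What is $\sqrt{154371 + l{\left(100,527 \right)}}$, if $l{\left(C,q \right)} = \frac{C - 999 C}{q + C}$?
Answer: $\frac{\sqrt{60625142259}}{627} \approx 392.7$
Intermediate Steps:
$l{\left(C,q \right)} = - \frac{998 C}{C + q}$ ($l{\left(C,q \right)} = \frac{\left(-998\right) C}{C + q} = - \frac{998 C}{C + q}$)
$\sqrt{154371 + l{\left(100,527 \right)}} = \sqrt{154371 - \frac{99800}{100 + 527}} = \sqrt{154371 - \frac{99800}{627}} = \sqrt{\frac{96690817}{627}} = \frac{\sqrt{60625142259}}{627}$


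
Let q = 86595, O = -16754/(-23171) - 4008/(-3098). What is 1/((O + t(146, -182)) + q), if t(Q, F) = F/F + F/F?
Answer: 35891879/3108201432393 ≈ 1.1547e-5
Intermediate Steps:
O = 72386630/35891879 (O = -16754*(-1/23171) - 4008*(-1/3098) = 16754/23171 + 2004/1549 = 72386630/35891879 ≈ 2.0168)
t(Q, F) = 2 (t(Q, F) = 1 + 1 = 2)
1/((O + t(146, -182)) + q) = 1/((72386630/35891879 + 2) + 86595) = 1/(144170388/35891879 + 86595) = 1/(3108201432393/35891879) = 35891879/3108201432393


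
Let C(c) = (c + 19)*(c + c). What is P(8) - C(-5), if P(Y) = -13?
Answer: 127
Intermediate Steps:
C(c) = 2*c*(19 + c) (C(c) = (19 + c)*(2*c) = 2*c*(19 + c))
P(8) - C(-5) = -13 - 2*(-5)*(19 - 5) = -13 - 2*(-5)*14 = -13 - 1*(-140) = -13 + 140 = 127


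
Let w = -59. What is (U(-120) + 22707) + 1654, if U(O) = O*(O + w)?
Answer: 45841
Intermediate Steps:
U(O) = O*(-59 + O) (U(O) = O*(O - 59) = O*(-59 + O))
(U(-120) + 22707) + 1654 = (-120*(-59 - 120) + 22707) + 1654 = (-120*(-179) + 22707) + 1654 = (21480 + 22707) + 1654 = 44187 + 1654 = 45841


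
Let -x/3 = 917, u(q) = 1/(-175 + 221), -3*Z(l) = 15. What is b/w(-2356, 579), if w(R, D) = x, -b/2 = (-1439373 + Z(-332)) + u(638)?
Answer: -66211387/63273 ≈ -1046.4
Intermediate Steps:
Z(l) = -5 (Z(l) = -⅓*15 = -5)
u(q) = 1/46
b = 66211387/23 (b = -2*((-1439373 - 5) + 1/46) = -2*(-1439378 + 1/46) = -2*(-66211387/46) = 66211387/23 ≈ 2.8788e+6)
x = -2751 (x = -3*917 = -2751)
w(R, D) = -2751
b/w(-2356, 579) = (66211387/23)/(-2751) = (66211387/23)*(-1/2751) = -66211387/63273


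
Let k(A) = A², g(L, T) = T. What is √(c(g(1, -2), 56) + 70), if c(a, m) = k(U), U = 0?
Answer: √70 ≈ 8.3666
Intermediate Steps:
c(a, m) = 0 (c(a, m) = 0² = 0)
√(c(g(1, -2), 56) + 70) = √(0 + 70) = √70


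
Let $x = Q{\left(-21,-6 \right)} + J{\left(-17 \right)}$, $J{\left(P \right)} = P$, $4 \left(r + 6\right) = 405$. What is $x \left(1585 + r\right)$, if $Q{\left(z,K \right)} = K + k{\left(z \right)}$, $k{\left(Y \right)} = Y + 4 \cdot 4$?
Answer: $-47047$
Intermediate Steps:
$r = \frac{381}{4}$ ($r = -6 + \frac{1}{4} \cdot 405 = -6 + \frac{405}{4} = \frac{381}{4} \approx 95.25$)
$k{\left(Y \right)} = 16 + Y$ ($k{\left(Y \right)} = Y + 16 = 16 + Y$)
$Q{\left(z,K \right)} = 16 + K + z$ ($Q{\left(z,K \right)} = K + \left(16 + z\right) = 16 + K + z$)
$x = -28$ ($x = \left(16 - 6 - 21\right) - 17 = -11 - 17 = -28$)
$x \left(1585 + r\right) = - 28 \left(1585 + \frac{381}{4}\right) = \left(-28\right) \frac{6721}{4} = -47047$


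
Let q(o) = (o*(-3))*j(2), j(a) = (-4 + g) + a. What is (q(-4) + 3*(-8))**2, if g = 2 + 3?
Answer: 144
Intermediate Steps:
g = 5
j(a) = 1 + a (j(a) = (-4 + 5) + a = 1 + a)
q(o) = -9*o (q(o) = (o*(-3))*(1 + 2) = -3*o*3 = -9*o)
(q(-4) + 3*(-8))**2 = (-9*(-4) + 3*(-8))**2 = (36 - 24)**2 = 12**2 = 144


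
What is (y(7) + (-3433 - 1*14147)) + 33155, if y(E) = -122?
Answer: 15453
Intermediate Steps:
(y(7) + (-3433 - 1*14147)) + 33155 = (-122 + (-3433 - 1*14147)) + 33155 = (-122 + (-3433 - 14147)) + 33155 = (-122 - 17580) + 33155 = -17702 + 33155 = 15453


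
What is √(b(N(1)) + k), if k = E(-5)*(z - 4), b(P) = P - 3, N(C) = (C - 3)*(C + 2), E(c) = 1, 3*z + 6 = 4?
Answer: I*√123/3 ≈ 3.6968*I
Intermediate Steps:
z = -⅔ (z = -2 + (⅓)*4 = -2 + 4/3 = -⅔ ≈ -0.66667)
N(C) = (-3 + C)*(2 + C)
b(P) = -3 + P
k = -14/3 (k = 1*(-⅔ - 4) = 1*(-14/3) = -14/3 ≈ -4.6667)
√(b(N(1)) + k) = √((-3 + (-6 + 1² - 1*1)) - 14/3) = √((-3 + (-6 + 1 - 1)) - 14/3) = √((-3 - 6) - 14/3) = √(-9 - 14/3) = √(-41/3) = I*√123/3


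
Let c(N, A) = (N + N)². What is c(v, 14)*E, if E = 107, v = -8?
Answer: 27392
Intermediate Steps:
c(N, A) = 4*N² (c(N, A) = (2*N)² = 4*N²)
c(v, 14)*E = (4*(-8)²)*107 = (4*64)*107 = 256*107 = 27392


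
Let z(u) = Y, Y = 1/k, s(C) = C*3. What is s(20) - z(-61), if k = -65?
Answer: 3901/65 ≈ 60.015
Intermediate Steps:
s(C) = 3*C
Y = -1/65 (Y = 1/(-65) = -1/65 ≈ -0.015385)
z(u) = -1/65
s(20) - z(-61) = 3*20 - 1*(-1/65) = 60 + 1/65 = 3901/65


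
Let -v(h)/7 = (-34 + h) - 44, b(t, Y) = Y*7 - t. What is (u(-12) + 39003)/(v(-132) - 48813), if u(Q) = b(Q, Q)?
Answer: -12977/15781 ≈ -0.82232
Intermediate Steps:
b(t, Y) = -t + 7*Y (b(t, Y) = 7*Y - t = -t + 7*Y)
v(h) = 546 - 7*h (v(h) = -7*((-34 + h) - 44) = -7*(-78 + h) = 546 - 7*h)
u(Q) = 6*Q (u(Q) = -Q + 7*Q = 6*Q)
(u(-12) + 39003)/(v(-132) - 48813) = (6*(-12) + 39003)/((546 - 7*(-132)) - 48813) = (-72 + 39003)/((546 + 924) - 48813) = 38931/(1470 - 48813) = 38931/(-47343) = 38931*(-1/47343) = -12977/15781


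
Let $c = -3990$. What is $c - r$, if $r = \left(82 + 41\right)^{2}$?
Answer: $-19119$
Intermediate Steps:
$r = 15129$ ($r = 123^{2} = 15129$)
$c - r = -3990 - 15129 = -19119$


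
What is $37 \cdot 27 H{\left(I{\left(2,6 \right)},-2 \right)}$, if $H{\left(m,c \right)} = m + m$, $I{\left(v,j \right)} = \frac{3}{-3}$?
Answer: $-1998$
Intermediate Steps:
$I{\left(v,j \right)} = -1$ ($I{\left(v,j \right)} = 3 \left(- \frac{1}{3}\right) = -1$)
$H{\left(m,c \right)} = 2 m$
$37 \cdot 27 H{\left(I{\left(2,6 \right)},-2 \right)} = 37 \cdot 27 \cdot 2 \left(-1\right) = 999 \left(-2\right) = -1998$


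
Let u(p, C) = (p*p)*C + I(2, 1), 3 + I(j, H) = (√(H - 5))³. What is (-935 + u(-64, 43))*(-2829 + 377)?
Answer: -429565880 + 19616*I ≈ -4.2957e+8 + 19616.0*I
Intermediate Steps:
I(j, H) = -3 + (-5 + H)^(3/2) (I(j, H) = -3 + (√(H - 5))³ = -3 + (√(-5 + H))³ = -3 + (-5 + H)^(3/2))
u(p, C) = -3 - 8*I + C*p² (u(p, C) = (p*p)*C + (-3 + (-5 + 1)^(3/2)) = p²*C + (-3 + (-4)^(3/2)) = C*p² + (-3 - 8*I) = -3 - 8*I + C*p²)
(-935 + u(-64, 43))*(-2829 + 377) = (-935 + (-3 - 8*I + 43*(-64)²))*(-2829 + 377) = (-935 + (-3 - 8*I + 43*4096))*(-2452) = (-935 + (-3 - 8*I + 176128))*(-2452) = (-935 + (176125 - 8*I))*(-2452) = (175190 - 8*I)*(-2452) = -429565880 + 19616*I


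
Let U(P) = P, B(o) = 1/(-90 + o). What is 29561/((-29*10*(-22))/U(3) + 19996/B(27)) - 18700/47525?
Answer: -2990688655/7172214464 ≈ -0.41698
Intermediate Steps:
29561/((-29*10*(-22))/U(3) + 19996/B(27)) - 18700/47525 = 29561/((-29*10*(-22))/3 + 19996/(1/(-90 + 27))) - 18700/47525 = 29561/(-290*(-22)*(⅓) + 19996/(1/(-63))) - 18700*1/47525 = 29561/(6380*(⅓) + 19996/(-1/63)) - 748/1901 = 29561/(6380/3 + 19996*(-63)) - 748/1901 = 29561/(6380/3 - 1259748) - 748/1901 = 29561/(-3772864/3) - 748/1901 = 29561*(-3/3772864) - 748/1901 = -88683/3772864 - 748/1901 = -2990688655/7172214464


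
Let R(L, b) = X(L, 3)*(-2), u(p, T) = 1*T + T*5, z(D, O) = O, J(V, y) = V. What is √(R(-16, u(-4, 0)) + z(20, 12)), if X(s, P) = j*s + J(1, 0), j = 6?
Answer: √202 ≈ 14.213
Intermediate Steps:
u(p, T) = 6*T (u(p, T) = T + 5*T = 6*T)
X(s, P) = 1 + 6*s (X(s, P) = 6*s + 1 = 1 + 6*s)
R(L, b) = -2 - 12*L (R(L, b) = (1 + 6*L)*(-2) = -2 - 12*L)
√(R(-16, u(-4, 0)) + z(20, 12)) = √((-2 - 12*(-16)) + 12) = √((-2 + 192) + 12) = √(190 + 12) = √202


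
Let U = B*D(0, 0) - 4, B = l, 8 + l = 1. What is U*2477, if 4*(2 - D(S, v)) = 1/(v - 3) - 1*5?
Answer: -203114/3 ≈ -67705.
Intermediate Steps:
l = -7 (l = -8 + 1 = -7)
B = -7
D(S, v) = 13/4 - 1/(4*(-3 + v)) (D(S, v) = 2 - (1/(v - 3) - 1*5)/4 = 2 - (1/(-3 + v) - 5)/4 = 2 - (-5 + 1/(-3 + v))/4 = 2 + (5/4 - 1/(4*(-3 + v))) = 13/4 - 1/(4*(-3 + v)))
U = -82/3 (U = -7*(-40 + 13*0)/(4*(-3 + 0)) - 4 = -7*(-40 + 0)/(4*(-3)) - 4 = -7*(-1)*(-40)/(4*3) - 4 = -7*10/3 - 4 = -70/3 - 4 = -82/3 ≈ -27.333)
U*2477 = -82/3*2477 = -203114/3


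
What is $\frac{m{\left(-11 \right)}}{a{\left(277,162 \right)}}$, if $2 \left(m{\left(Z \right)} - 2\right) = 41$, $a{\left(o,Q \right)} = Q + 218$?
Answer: $\frac{9}{152} \approx 0.059211$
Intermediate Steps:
$a{\left(o,Q \right)} = 218 + Q$
$m{\left(Z \right)} = \frac{45}{2}$ ($m{\left(Z \right)} = 2 + \frac{1}{2} \cdot 41 = 2 + \frac{41}{2} = \frac{45}{2}$)
$\frac{m{\left(-11 \right)}}{a{\left(277,162 \right)}} = \frac{45}{2 \left(218 + 162\right)} = \frac{45}{2 \cdot 380} = \frac{45}{2} \cdot \frac{1}{380} = \frac{9}{152}$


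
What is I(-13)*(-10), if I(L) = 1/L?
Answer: 10/13 ≈ 0.76923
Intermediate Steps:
I(-13)*(-10) = -10/(-13) = -1/13*(-10) = 10/13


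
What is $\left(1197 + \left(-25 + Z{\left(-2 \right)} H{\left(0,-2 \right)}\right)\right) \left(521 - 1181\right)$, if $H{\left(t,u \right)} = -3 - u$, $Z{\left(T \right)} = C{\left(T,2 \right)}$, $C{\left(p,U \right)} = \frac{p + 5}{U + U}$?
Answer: $-773025$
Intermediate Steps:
$C{\left(p,U \right)} = \frac{5 + p}{2 U}$
$Z{\left(T \right)} = \frac{5}{4} + \frac{T}{4}$ ($Z{\left(T \right)} = \frac{5 + T}{2 \cdot 2} = \frac{1}{2} \cdot \frac{1}{2} \left(5 + T\right) = \frac{5}{4} + \frac{T}{4}$)
$\left(1197 + \left(-25 + Z{\left(-2 \right)} H{\left(0,-2 \right)}\right)\right) \left(521 - 1181\right) = \left(1197 - \left(25 - \left(\frac{5}{4} + \frac{1}{4} \left(-2\right)\right) \left(-3 - -2\right)\right)\right) \left(521 - 1181\right) = \left(1197 - \left(25 - \left(\frac{5}{4} - \frac{1}{2}\right) \left(-3 + 2\right)\right)\right) \left(-660\right) = \left(1197 + \left(-25 + \frac{3}{4} \left(-1\right)\right)\right) \left(-660\right) = \left(1197 - \frac{103}{4}\right) \left(-660\right) = \frac{4685}{4} \left(-660\right) = -773025$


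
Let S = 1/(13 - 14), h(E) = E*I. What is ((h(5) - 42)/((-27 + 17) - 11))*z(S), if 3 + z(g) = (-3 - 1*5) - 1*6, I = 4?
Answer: -374/21 ≈ -17.810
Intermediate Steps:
h(E) = 4*E (h(E) = E*4 = 4*E)
S = -1 (S = 1/(-1) = -1)
z(g) = -17 (z(g) = -3 + ((-3 - 1*5) - 1*6) = -3 + ((-3 - 5) - 6) = -3 + (-8 - 6) = -3 - 14 = -17)
((h(5) - 42)/((-27 + 17) - 11))*z(S) = ((4*5 - 42)/((-27 + 17) - 11))*(-17) = ((20 - 42)/(-10 - 11))*(-17) = -22/(-21)*(-17) = -22*(-1/21)*(-17) = (22/21)*(-17) = -374/21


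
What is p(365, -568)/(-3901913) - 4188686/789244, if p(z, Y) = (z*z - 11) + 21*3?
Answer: -8224538214453/1539780711886 ≈ -5.3414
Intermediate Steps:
p(z, Y) = 52 + z**2 (p(z, Y) = (z**2 - 11) + 63 = (-11 + z**2) + 63 = 52 + z**2)
p(365, -568)/(-3901913) - 4188686/789244 = (52 + 365**2)/(-3901913) - 4188686/789244 = (52 + 133225)*(-1/3901913) - 4188686*1/789244 = 133277*(-1/3901913) - 2094343/394622 = -133277/3901913 - 2094343/394622 = -8224538214453/1539780711886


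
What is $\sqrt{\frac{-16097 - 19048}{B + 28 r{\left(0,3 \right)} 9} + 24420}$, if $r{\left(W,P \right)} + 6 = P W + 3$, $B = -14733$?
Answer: $\frac{5 \sqrt{2893395109}}{1721} \approx 156.28$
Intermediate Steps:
$r{\left(W,P \right)} = -3 + P W$ ($r{\left(W,P \right)} = -6 + \left(P W + 3\right) = -6 + \left(3 + P W\right) = -3 + P W$)
$\sqrt{\frac{-16097 - 19048}{B + 28 r{\left(0,3 \right)} 9} + 24420} = \sqrt{\frac{-16097 - 19048}{-14733 + 28 \left(-3 + 3 \cdot 0\right) 9} + 24420} = \sqrt{- \frac{35145}{-14733 + 28 \left(-3 + 0\right) 9} + 24420} = \sqrt{- \frac{35145}{-14733 + 28 \left(-3\right) 9} + 24420} = \sqrt{- \frac{35145}{-14733 - 756} + 24420} = \sqrt{- \frac{35145}{-15489} + 24420} = \sqrt{\left(-35145\right) \left(- \frac{1}{15489}\right) + 24420} = \sqrt{\frac{3905}{1721} + 24420} = \sqrt{\frac{42030725}{1721}} = \frac{5 \sqrt{2893395109}}{1721}$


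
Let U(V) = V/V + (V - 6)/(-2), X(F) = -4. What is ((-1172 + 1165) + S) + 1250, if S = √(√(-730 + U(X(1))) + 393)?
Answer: 1243 + √(393 + 2*I*√181) ≈ 1262.8 + 0.67825*I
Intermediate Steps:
U(V) = 4 - V/2 (U(V) = 1 + (-6 + V)*(-½) = 1 + (3 - V/2) = 4 - V/2)
S = √(393 + 2*I*√181) (S = √(√(-730 + (4 - ½*(-4))) + 393) = √(√(-730 + (4 + 2)) + 393) = √(√(-730 + 6) + 393) = √(√(-724) + 393) = √(2*I*√181 + 393) = √(393 + 2*I*√181) ≈ 19.836 + 0.67825*I)
((-1172 + 1165) + S) + 1250 = ((-1172 + 1165) + √(393 + 2*I*√181)) + 1250 = (-7 + √(393 + 2*I*√181)) + 1250 = 1243 + √(393 + 2*I*√181)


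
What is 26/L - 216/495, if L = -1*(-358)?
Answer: -3581/9845 ≈ -0.36374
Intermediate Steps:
L = 358
26/L - 216/495 = 26/358 - 216/495 = 26*(1/358) - 216*1/495 = 13/179 - 24/55 = -3581/9845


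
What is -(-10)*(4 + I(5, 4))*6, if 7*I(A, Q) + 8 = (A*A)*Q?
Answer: 7200/7 ≈ 1028.6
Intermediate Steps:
I(A, Q) = -8/7 + Q*A²/7 (I(A, Q) = -8/7 + ((A*A)*Q)/7 = -8/7 + (A²*Q)/7 = -8/7 + (Q*A²)/7 = -8/7 + Q*A²/7)
-(-10)*(4 + I(5, 4))*6 = -(-10)*(4 + (-8/7 + (⅐)*4*5²))*6 = -(-10)*(4 + (-8/7 + (⅐)*4*25))*6 = -(-10)*(4 + (-8/7 + 100/7))*6 = -(-10)*(4 + 92/7)*6 = -(-10)*120/7*6 = -10*(-120/7)*6 = (1200/7)*6 = 7200/7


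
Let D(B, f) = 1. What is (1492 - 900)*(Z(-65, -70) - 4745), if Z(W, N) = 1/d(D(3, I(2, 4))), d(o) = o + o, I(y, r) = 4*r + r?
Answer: -2808744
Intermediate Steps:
I(y, r) = 5*r
d(o) = 2*o
Z(W, N) = 1/2 (Z(W, N) = 1/(2*1) = 1/2)
(1492 - 900)*(Z(-65, -70) - 4745) = (1492 - 900)*(1/2 - 4745) = 592*(-9489/2) = -2808744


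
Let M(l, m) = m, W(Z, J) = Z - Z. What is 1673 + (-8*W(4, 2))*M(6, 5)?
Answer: 1673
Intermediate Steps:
W(Z, J) = 0
1673 + (-8*W(4, 2))*M(6, 5) = 1673 - 8*0*5 = 1673 + 0*5 = 1673 + 0 = 1673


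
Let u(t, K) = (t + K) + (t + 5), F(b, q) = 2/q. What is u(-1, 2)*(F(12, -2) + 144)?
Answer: 715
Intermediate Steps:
u(t, K) = 5 + K + 2*t (u(t, K) = (K + t) + (5 + t) = 5 + K + 2*t)
u(-1, 2)*(F(12, -2) + 144) = (5 + 2 + 2*(-1))*(2/(-2) + 144) = (5 + 2 - 2)*(2*(-1/2) + 144) = 5*(-1 + 144) = 5*143 = 715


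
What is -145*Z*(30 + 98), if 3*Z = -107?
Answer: 1985920/3 ≈ 6.6197e+5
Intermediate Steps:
Z = -107/3 (Z = (⅓)*(-107) = -107/3 ≈ -35.667)
-145*Z*(30 + 98) = -(-15515)*(30 + 98)/3 = -(-15515)*128/3 = -145*(-13696/3) = 1985920/3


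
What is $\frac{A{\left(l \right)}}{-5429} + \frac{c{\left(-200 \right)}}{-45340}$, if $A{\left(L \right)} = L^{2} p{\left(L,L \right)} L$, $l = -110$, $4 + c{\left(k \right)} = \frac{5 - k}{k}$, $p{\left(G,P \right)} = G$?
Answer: $- \frac{265529174908771}{9846034400} \approx -26968.0$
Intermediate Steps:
$c{\left(k \right)} = -4 + \frac{5 - k}{k}$
$A{\left(L \right)} = L^{4}$ ($A{\left(L \right)} = L^{2} L L = L^{3} L = L^{4}$)
$\frac{A{\left(l \right)}}{-5429} + \frac{c{\left(-200 \right)}}{-45340} = \frac{\left(-110\right)^{4}}{-5429} + \frac{-5 + \frac{5}{-200}}{-45340} = 146410000 \left(- \frac{1}{5429}\right) + \left(-5 + 5 \left(- \frac{1}{200}\right)\right) \left(- \frac{1}{45340}\right) = - \frac{146410000}{5429} + \left(-5 - \frac{1}{40}\right) \left(- \frac{1}{45340}\right) = - \frac{146410000}{5429} - - \frac{201}{1813600} = - \frac{146410000}{5429} + \frac{201}{1813600} = - \frac{265529174908771}{9846034400}$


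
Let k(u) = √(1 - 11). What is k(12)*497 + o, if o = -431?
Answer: -431 + 497*I*√10 ≈ -431.0 + 1571.7*I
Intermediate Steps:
k(u) = I*√10 (k(u) = √(-10) = I*√10)
k(12)*497 + o = (I*√10)*497 - 431 = 497*I*√10 - 431 = -431 + 497*I*√10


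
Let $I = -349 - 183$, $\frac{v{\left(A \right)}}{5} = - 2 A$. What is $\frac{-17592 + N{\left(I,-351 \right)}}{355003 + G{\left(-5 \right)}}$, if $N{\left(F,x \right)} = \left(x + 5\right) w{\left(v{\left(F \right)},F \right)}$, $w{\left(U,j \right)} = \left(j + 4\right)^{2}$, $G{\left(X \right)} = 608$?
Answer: $- \frac{32158952}{118537} \approx -271.3$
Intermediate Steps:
$v{\left(A \right)} = - 10 A$ ($v{\left(A \right)} = 5 \left(- 2 A\right) = - 10 A$)
$w{\left(U,j \right)} = \left(4 + j\right)^{2}$
$I = -532$
$N{\left(F,x \right)} = \left(4 + F\right)^{2} \left(5 + x\right)$ ($N{\left(F,x \right)} = \left(x + 5\right) \left(4 + F\right)^{2} = \left(5 + x\right) \left(4 + F\right)^{2} = \left(4 + F\right)^{2} \left(5 + x\right)$)
$\frac{-17592 + N{\left(I,-351 \right)}}{355003 + G{\left(-5 \right)}} = \frac{-17592 + \left(4 - 532\right)^{2} \left(5 - 351\right)}{355003 + 608} = \frac{-17592 + \left(-528\right)^{2} \left(-346\right)}{355611} = \left(-17592 + 278784 \left(-346\right)\right) \frac{1}{355611} = \left(-17592 - 96459264\right) \frac{1}{355611} = \left(-96476856\right) \frac{1}{355611} = - \frac{32158952}{118537}$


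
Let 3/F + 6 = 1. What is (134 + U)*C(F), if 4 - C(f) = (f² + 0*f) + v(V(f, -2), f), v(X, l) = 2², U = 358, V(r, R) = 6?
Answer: -4428/25 ≈ -177.12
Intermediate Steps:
F = -⅗ (F = 3/(-6 + 1) = 3/(-5) = 3*(-⅕) = -⅗ ≈ -0.60000)
v(X, l) = 4
C(f) = -f² (C(f) = 4 - ((f² + 0*f) + 4) = 4 - ((f² + 0) + 4) = 4 - (f² + 4) = 4 - (4 + f²) = 4 + (-4 - f²) = -f²)
(134 + U)*C(F) = (134 + 358)*(-(-⅗)²) = 492*(-1*9/25) = 492*(-9/25) = -4428/25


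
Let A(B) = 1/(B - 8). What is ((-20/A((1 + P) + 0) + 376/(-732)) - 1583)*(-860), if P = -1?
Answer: 224032580/183 ≈ 1.2242e+6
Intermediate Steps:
A(B) = 1/(-8 + B)
((-20/A((1 + P) + 0) + 376/(-732)) - 1583)*(-860) = ((-(-160 + 20*(1 - 1)) + 376/(-732)) - 1583)*(-860) = ((-20/(1/(-8 + (0 + 0))) + 376*(-1/732)) - 1583)*(-860) = ((-20/(1/(-8 + 0)) - 94/183) - 1583)*(-860) = ((-20/(1/(-8)) - 94/183) - 1583)*(-860) = ((-20/(-⅛) - 94/183) - 1583)*(-860) = ((-20*(-8) - 94/183) - 1583)*(-860) = ((160 - 94/183) - 1583)*(-860) = (29186/183 - 1583)*(-860) = -260503/183*(-860) = 224032580/183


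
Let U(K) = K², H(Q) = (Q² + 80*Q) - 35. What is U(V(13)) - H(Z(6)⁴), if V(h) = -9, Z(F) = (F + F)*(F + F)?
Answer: -184884293293571980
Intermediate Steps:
Z(F) = 4*F² (Z(F) = (2*F)*(2*F) = 4*F²)
H(Q) = -35 + Q² + 80*Q
U(V(13)) - H(Z(6)⁴) = (-9)² - (-35 + ((4*6²)⁴)² + 80*(4*6²)⁴) = 81 - (-35 + ((4*36)⁴)² + 80*(4*36)⁴) = 81 - (-35 + (144⁴)² + 80*144⁴) = 81 - (-35 + 429981696² + 80*429981696) = 81 - (-35 + 184884258895036416 + 34398535680) = 81 - 1*184884293293572061 = 81 - 184884293293572061 = -184884293293571980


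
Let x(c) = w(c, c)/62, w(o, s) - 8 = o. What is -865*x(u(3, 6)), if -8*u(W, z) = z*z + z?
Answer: -9515/248 ≈ -38.367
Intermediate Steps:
u(W, z) = -z/8 - z²/8 (u(W, z) = -(z*z + z)/8 = -(z² + z)/8 = -(z + z²)/8 = -z/8 - z²/8)
w(o, s) = 8 + o
x(c) = 4/31 + c/62 (x(c) = (8 + c)/62 = (8 + c)*(1/62) = 4/31 + c/62)
-865*x(u(3, 6)) = -865*(4/31 + (-⅛*6*(1 + 6))/62) = -865*(4/31 + (-⅛*6*7)/62) = -865*(4/31 + (1/62)*(-21/4)) = -865*(4/31 - 21/248) = -865*11/248 = -9515/248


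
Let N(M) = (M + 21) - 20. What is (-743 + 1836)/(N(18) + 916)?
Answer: 1093/935 ≈ 1.1690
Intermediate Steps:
N(M) = 1 + M (N(M) = (21 + M) - 20 = 1 + M)
(-743 + 1836)/(N(18) + 916) = (-743 + 1836)/((1 + 18) + 916) = 1093/(19 + 916) = 1093/935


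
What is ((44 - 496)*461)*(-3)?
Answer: 625116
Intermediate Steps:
((44 - 496)*461)*(-3) = -452*461*(-3) = -208372*(-3) = 625116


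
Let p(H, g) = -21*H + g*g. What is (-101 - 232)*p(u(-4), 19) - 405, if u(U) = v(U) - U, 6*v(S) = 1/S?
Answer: -743499/8 ≈ -92937.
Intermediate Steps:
v(S) = 1/(6*S)
u(U) = -U + 1/(6*U) (u(U) = 1/(6*U) - U = -U + 1/(6*U))
p(H, g) = g² - 21*H (p(H, g) = -21*H + g² = g² - 21*H)
(-101 - 232)*p(u(-4), 19) - 405 = (-101 - 232)*(19² - 21*(-1*(-4) + (⅙)/(-4))) - 405 = -333*(361 - 21*(4 + (⅙)*(-¼))) - 405 = -333*(361 - 21*(4 - 1/24)) - 405 = -333*(361 - 21*95/24) - 405 = -333*(361 - 665/8) - 405 = -333*2223/8 - 405 = -740259/8 - 405 = -743499/8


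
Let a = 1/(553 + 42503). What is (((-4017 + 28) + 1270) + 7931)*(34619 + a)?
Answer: 1942194031495/10764 ≈ 1.8043e+8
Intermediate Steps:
a = 1/43056 ≈ 2.3226e-5
(((-4017 + 28) + 1270) + 7931)*(34619 + a) = (((-4017 + 28) + 1270) + 7931)*(34619 + 1/43056) = ((-3989 + 1270) + 7931)*(1490555665/43056) = (-2719 + 7931)*(1490555665/43056) = 5212*(1490555665/43056) = 1942194031495/10764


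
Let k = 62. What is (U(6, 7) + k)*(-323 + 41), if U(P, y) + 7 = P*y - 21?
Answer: -21432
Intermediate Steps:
U(P, y) = -28 + P*y (U(P, y) = -7 + (P*y - 21) = -7 + (-21 + P*y) = -28 + P*y)
(U(6, 7) + k)*(-323 + 41) = ((-28 + 6*7) + 62)*(-323 + 41) = ((-28 + 42) + 62)*(-282) = (14 + 62)*(-282) = 76*(-282) = -21432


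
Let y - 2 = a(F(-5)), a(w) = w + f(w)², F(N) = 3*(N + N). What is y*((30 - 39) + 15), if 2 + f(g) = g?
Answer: 5976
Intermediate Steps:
f(g) = -2 + g
F(N) = 6*N (F(N) = 3*(2*N) = 6*N)
a(w) = w + (-2 + w)²
y = 996 (y = 2 + (6*(-5) + (-2 + 6*(-5))²) = 2 + (-30 + (-2 - 30)²) = 2 + (-30 + (-32)²) = 2 + (-30 + 1024) = 2 + 994 = 996)
y*((30 - 39) + 15) = 996*((30 - 39) + 15) = 996*(-9 + 15) = 996*6 = 5976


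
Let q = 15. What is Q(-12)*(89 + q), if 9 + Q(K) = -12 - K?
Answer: -936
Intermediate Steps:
Q(K) = -21 - K (Q(K) = -9 + (-12 - K) = -21 - K)
Q(-12)*(89 + q) = (-21 - 1*(-12))*(89 + 15) = (-21 + 12)*104 = -9*104 = -936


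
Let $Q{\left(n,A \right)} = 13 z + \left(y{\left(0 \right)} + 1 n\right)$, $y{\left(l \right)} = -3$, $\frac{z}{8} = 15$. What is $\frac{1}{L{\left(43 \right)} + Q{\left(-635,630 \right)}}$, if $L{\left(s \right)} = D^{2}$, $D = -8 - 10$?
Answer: $\frac{1}{1246} \approx 0.00080257$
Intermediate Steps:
$z = 120$ ($z = 8 \cdot 15 = 120$)
$D = -18$
$L{\left(s \right)} = 324$ ($L{\left(s \right)} = \left(-18\right)^{2} = 324$)
$Q{\left(n,A \right)} = 1557 + n$ ($Q{\left(n,A \right)} = 13 \cdot 120 + \left(-3 + 1 n\right) = 1560 + \left(-3 + n\right) = 1557 + n$)
$\frac{1}{L{\left(43 \right)} + Q{\left(-635,630 \right)}} = \frac{1}{324 + \left(1557 - 635\right)} = \frac{1}{324 + 922} = \frac{1}{1246}$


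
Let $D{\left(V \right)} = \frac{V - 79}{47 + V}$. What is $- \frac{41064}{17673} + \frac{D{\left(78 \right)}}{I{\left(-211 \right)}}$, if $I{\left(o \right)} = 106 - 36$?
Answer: $- \frac{119775891}{51546250} \approx -2.3237$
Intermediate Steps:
$D{\left(V \right)} = \frac{-79 + V}{47 + V}$
$I{\left(o \right)} = 70$
$- \frac{41064}{17673} + \frac{D{\left(78 \right)}}{I{\left(-211 \right)}} = - \frac{41064}{17673} + \frac{\frac{1}{47 + 78} \left(-79 + 78\right)}{70} = \left(-41064\right) \frac{1}{17673} + \frac{1}{125} \left(-1\right) \frac{1}{70} = - \frac{13688}{5891} + \frac{1}{125} \left(-1\right) \frac{1}{70} = - \frac{13688}{5891} - \frac{1}{8750} = - \frac{119775891}{51546250}$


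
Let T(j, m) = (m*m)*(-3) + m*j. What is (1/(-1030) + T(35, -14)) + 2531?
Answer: 1496589/1030 ≈ 1453.0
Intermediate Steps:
T(j, m) = -3*m² + j*m (T(j, m) = m²*(-3) + j*m = -3*m² + j*m)
(1/(-1030) + T(35, -14)) + 2531 = (1/(-1030) - 14*(35 - 3*(-14))) + 2531 = (-1/1030 - 14*(35 + 42)) + 2531 = (-1/1030 - 14*77) + 2531 = (-1/1030 - 1078) + 2531 = -1110341/1030 + 2531 = 1496589/1030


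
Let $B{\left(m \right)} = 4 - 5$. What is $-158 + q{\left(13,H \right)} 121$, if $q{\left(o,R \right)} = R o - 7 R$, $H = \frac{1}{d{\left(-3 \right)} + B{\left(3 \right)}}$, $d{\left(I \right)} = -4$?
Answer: $- \frac{1516}{5} \approx -303.2$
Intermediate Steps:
$B{\left(m \right)} = -1$ ($B{\left(m \right)} = 4 - 5 = -1$)
$H = - \frac{1}{5}$ ($H = \frac{1}{-4 - 1} = \frac{1}{-5} = - \frac{1}{5} \approx -0.2$)
$q{\left(o,R \right)} = - 7 R + R o$
$-158 + q{\left(13,H \right)} 121 = -158 + - \frac{-7 + 13}{5} \cdot 121 = -158 + \left(- \frac{1}{5}\right) 6 \cdot 121 = -158 - \frac{726}{5} = - \frac{1516}{5}$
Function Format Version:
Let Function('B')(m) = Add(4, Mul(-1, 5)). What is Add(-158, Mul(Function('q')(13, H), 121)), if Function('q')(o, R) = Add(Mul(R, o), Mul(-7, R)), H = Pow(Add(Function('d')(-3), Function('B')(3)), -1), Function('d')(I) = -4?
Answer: Rational(-1516, 5) ≈ -303.20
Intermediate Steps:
Function('B')(m) = -1 (Function('B')(m) = Add(4, -5) = -1)
H = Rational(-1, 5) (H = Pow(Add(-4, -1), -1) = Pow(-5, -1) = Rational(-1, 5) ≈ -0.20000)
Function('q')(o, R) = Add(Mul(-7, R), Mul(R, o))
Add(-158, Mul(Function('q')(13, H), 121)) = Add(-158, Mul(Mul(Rational(-1, 5), Add(-7, 13)), 121)) = Add(-158, Mul(Mul(Rational(-1, 5), 6), 121)) = Add(-158, Mul(Rational(-6, 5), 121)) = Add(-158, Rational(-726, 5)) = Rational(-1516, 5)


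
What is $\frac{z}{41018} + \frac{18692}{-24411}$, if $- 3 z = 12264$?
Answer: $- \frac{433250312}{500645199} \approx -0.86538$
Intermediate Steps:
$z = -4088$ ($z = \left(- \frac{1}{3}\right) 12264 = -4088$)
$\frac{z}{41018} + \frac{18692}{-24411} = - \frac{4088}{41018} + \frac{18692}{-24411} = \left(-4088\right) \frac{1}{41018} + 18692 \left(- \frac{1}{24411}\right) = - \frac{2044}{20509} - \frac{18692}{24411} = - \frac{433250312}{500645199}$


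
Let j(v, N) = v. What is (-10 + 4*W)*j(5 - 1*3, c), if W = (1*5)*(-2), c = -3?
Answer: -100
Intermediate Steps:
W = -10 (W = 5*(-2) = -10)
(-10 + 4*W)*j(5 - 1*3, c) = (-10 + 4*(-10))*(5 - 1*3) = (-10 - 40)*(5 - 3) = -50*2 = -100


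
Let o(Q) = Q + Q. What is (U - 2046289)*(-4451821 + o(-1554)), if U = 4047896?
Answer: -8917017070903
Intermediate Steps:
o(Q) = 2*Q
(U - 2046289)*(-4451821 + o(-1554)) = (4047896 - 2046289)*(-4451821 + 2*(-1554)) = 2001607*(-4451821 - 3108) = 2001607*(-4454929) = -8917017070903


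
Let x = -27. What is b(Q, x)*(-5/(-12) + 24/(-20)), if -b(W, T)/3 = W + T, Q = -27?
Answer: -1269/10 ≈ -126.90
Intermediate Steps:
b(W, T) = -3*T - 3*W (b(W, T) = -3*(W + T) = -3*(T + W) = -3*T - 3*W)
b(Q, x)*(-5/(-12) + 24/(-20)) = (-3*(-27) - 3*(-27))*(-5/(-12) + 24/(-20)) = (81 + 81)*(-5*(-1/12) + 24*(-1/20)) = 162*(5/12 - 6/5) = 162*(-47/60) = -1269/10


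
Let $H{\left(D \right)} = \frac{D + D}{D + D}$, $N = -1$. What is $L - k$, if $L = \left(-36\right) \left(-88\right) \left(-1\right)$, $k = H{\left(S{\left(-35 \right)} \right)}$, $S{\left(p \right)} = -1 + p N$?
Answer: $-3169$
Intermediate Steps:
$S{\left(p \right)} = -1 - p$ ($S{\left(p \right)} = -1 + p \left(-1\right) = -1 - p$)
$H{\left(D \right)} = 1$ ($H{\left(D \right)} = \frac{2 D}{2 D} = 2 D \frac{1}{2 D} = 1$)
$k = 1$
$L = -3168$ ($L = 3168 \left(-1\right) = -3168$)
$L - k = -3168 - 1 = -3169$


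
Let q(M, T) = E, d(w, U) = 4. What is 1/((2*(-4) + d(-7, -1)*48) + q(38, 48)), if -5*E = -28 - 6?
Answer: 5/954 ≈ 0.0052411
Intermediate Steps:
E = 34/5 (E = -(-28 - 6)/5 = -⅕*(-34) = 34/5 ≈ 6.8000)
q(M, T) = 34/5
1/((2*(-4) + d(-7, -1)*48) + q(38, 48)) = 1/((2*(-4) + 4*48) + 34/5) = 1/((-8 + 192) + 34/5) = 1/(184 + 34/5) = 1/(954/5) = 5/954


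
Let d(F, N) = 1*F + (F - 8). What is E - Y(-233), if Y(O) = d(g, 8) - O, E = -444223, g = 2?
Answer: -444452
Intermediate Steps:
d(F, N) = -8 + 2*F (d(F, N) = F + (-8 + F) = -8 + 2*F)
Y(O) = -4 - O (Y(O) = (-8 + 2*2) - O = (-8 + 4) - O = -4 - O)
E - Y(-233) = -444223 - (-4 - 1*(-233)) = -444223 - (-4 + 233) = -444223 - 1*229 = -444223 - 229 = -444452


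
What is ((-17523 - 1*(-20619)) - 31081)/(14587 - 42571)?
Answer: 27985/27984 ≈ 1.0000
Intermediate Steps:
((-17523 - 1*(-20619)) - 31081)/(14587 - 42571) = ((-17523 + 20619) - 31081)/(-27984) = (3096 - 31081)*(-1/27984) = -27985*(-1/27984) = 27985/27984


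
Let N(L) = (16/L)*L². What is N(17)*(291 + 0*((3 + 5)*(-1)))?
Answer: 79152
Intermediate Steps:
N(L) = 16*L
N(17)*(291 + 0*((3 + 5)*(-1))) = (16*17)*(291 + 0*((3 + 5)*(-1))) = 272*(291 + 0*(8*(-1))) = 272*(291 + 0*(-8)) = 272*(291 + 0) = 272*291 = 79152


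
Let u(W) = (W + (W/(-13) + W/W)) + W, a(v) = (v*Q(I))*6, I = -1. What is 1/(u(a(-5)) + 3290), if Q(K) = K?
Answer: 13/43533 ≈ 0.00029862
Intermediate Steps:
a(v) = -6*v (a(v) = (v*(-1))*6 = -v*6 = -6*v)
u(W) = 1 + 25*W/13 (u(W) = (W + (W*(-1/13) + 1)) + W = (W + (-W/13 + 1)) + W = (W + (1 - W/13)) + W = (1 + 12*W/13) + W = 1 + 25*W/13)
1/(u(a(-5)) + 3290) = 1/((1 + 25*(-6*(-5))/13) + 3290) = 1/((1 + (25/13)*30) + 3290) = 1/((1 + 750/13) + 3290) = 1/(763/13 + 3290) = 1/(43533/13) = 13/43533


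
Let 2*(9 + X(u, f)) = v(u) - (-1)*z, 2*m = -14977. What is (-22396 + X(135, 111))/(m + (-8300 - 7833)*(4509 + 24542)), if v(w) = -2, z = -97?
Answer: 44909/937374543 ≈ 4.7909e-5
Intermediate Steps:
m = -14977/2 (m = (½)*(-14977) = -14977/2 ≈ -7488.5)
X(u, f) = -117/2 (X(u, f) = -9 + (-2 - (-1)*(-97))/2 = -9 + (-2 - 1*97)/2 = -9 + (-2 - 97)/2 = -9 + (½)*(-99) = -9 - 99/2 = -117/2)
(-22396 + X(135, 111))/(m + (-8300 - 7833)*(4509 + 24542)) = (-22396 - 117/2)/(-14977/2 + (-8300 - 7833)*(4509 + 24542)) = -44909/(2*(-14977/2 - 16133*29051)) = -44909/(2*(-14977/2 - 468679783)) = -44909/(2*(-937374543/2)) = -44909/2*(-2/937374543) = 44909/937374543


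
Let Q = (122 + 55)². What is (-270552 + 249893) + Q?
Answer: 10670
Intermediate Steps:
Q = 31329 (Q = 177² = 31329)
(-270552 + 249893) + Q = (-270552 + 249893) + 31329 = -20659 + 31329 = 10670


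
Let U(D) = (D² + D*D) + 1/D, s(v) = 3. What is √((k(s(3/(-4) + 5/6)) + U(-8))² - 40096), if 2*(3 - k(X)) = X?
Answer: I*√1494919/8 ≈ 152.83*I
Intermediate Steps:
k(X) = 3 - X/2
U(D) = 1/D + 2*D² (U(D) = (D² + D²) + 1/D = 2*D² + 1/D = 1/D + 2*D²)
√((k(s(3/(-4) + 5/6)) + U(-8))² - 40096) = √(((3 - ½*3) + (1 + 2*(-8)³)/(-8))² - 40096) = √(((3 - 3/2) - (1 + 2*(-512))/8)² - 40096) = √((3/2 - (1 - 1024)/8)² - 40096) = √((3/2 - ⅛*(-1023))² - 40096) = √((3/2 + 1023/8)² - 40096) = √((1035/8)² - 40096) = √(1071225/64 - 40096) = √(-1494919/64) = I*√1494919/8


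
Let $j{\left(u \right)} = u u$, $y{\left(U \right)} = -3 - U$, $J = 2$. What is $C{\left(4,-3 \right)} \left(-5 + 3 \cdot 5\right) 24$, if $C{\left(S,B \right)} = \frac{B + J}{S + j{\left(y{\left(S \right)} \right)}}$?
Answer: $- \frac{240}{53} \approx -4.5283$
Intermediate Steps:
$j{\left(u \right)} = u^{2}$
$C{\left(S,B \right)} = \frac{2 + B}{S + \left(-3 - S\right)^{2}}$ ($C{\left(S,B \right)} = \frac{B + 2}{S + \left(-3 - S\right)^{2}} = \frac{2 + B}{S + \left(-3 - S\right)^{2}}$)
$C{\left(4,-3 \right)} \left(-5 + 3 \cdot 5\right) 24 = \frac{2 - 3}{4 + \left(3 + 4\right)^{2}} \left(-5 + 3 \cdot 5\right) 24 = \frac{1}{4 + 7^{2}} \left(-1\right) \left(-5 + 15\right) 24 = \frac{1}{4 + 49} \left(-1\right) 10 \cdot 24 = \frac{1}{53} \left(-1\right) 10 \cdot 24 = \left(- \frac{1}{53}\right) 10 \cdot 24 = \left(- \frac{10}{53}\right) 24 = - \frac{240}{53}$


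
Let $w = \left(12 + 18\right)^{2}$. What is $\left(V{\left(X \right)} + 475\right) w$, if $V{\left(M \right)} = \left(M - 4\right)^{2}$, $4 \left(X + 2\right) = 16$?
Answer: $431100$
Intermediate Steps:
$X = 2$ ($X = -2 + \frac{1}{4} \cdot 16 = -2 + 4 = 2$)
$w = 900$ ($w = 30^{2} = 900$)
$V{\left(M \right)} = \left(-4 + M\right)^{2}$
$\left(V{\left(X \right)} + 475\right) w = \left(\left(-4 + 2\right)^{2} + 475\right) 900 = \left(\left(-2\right)^{2} + 475\right) 900 = \left(4 + 475\right) 900 = 479 \cdot 900 = 431100$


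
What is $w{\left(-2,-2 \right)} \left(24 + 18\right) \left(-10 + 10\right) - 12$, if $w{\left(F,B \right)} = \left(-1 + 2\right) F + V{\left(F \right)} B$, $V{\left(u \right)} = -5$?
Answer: $-12$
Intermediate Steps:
$w{\left(F,B \right)} = F - 5 B$ ($w{\left(F,B \right)} = \left(-1 + 2\right) F - 5 B = 1 F - 5 B = F - 5 B$)
$w{\left(-2,-2 \right)} \left(24 + 18\right) \left(-10 + 10\right) - 12 = \left(-2 - -10\right) \left(24 + 18\right) \left(-10 + 10\right) - 12 = \left(-2 + 10\right) 42 \cdot 0 - 12 = 8 \cdot 0 - 12 = 0 - 12 = -12$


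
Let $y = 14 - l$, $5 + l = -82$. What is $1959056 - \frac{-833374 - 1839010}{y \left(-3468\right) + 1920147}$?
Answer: $\frac{3075483546608}{1569879} \approx 1.9591 \cdot 10^{6}$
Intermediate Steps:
$l = -87$ ($l = -5 - 82 = -87$)
$y = 101$ ($y = 14 - -87 = 14 + 87 = 101$)
$1959056 - \frac{-833374 - 1839010}{y \left(-3468\right) + 1920147} = 1959056 - \frac{-833374 - 1839010}{101 \left(-3468\right) + 1920147} = 1959056 - - \frac{2672384}{-350268 + 1920147} = 1959056 - - \frac{2672384}{1569879} = 1959056 + \frac{2672384}{1569879} = \frac{3075483546608}{1569879}$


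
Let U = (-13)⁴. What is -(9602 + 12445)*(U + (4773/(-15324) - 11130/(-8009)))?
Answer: -25761342309826611/40909972 ≈ -6.2971e+8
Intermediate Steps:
U = 28561
-(9602 + 12445)*(U + (4773/(-15324) - 11130/(-8009))) = -(9602 + 12445)*(28561 + (4773/(-15324) - 11130/(-8009))) = -22047*(28561 + (4773*(-1/15324) - 11130*(-1/8009))) = -22047*(28561 + (-1591/5108 + 11130/8009)) = -22047*(28561 + 44109721/40909972) = -22047*1168473820013/40909972 = -1*25761342309826611/40909972 = -25761342309826611/40909972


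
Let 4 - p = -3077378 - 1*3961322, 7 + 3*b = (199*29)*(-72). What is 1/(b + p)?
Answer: 3/20700593 ≈ 1.4492e-7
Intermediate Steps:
b = -415519/3 (b = -7/3 + ((199*29)*(-72))/3 = -7/3 + (5771*(-72))/3 = -7/3 + (⅓)*(-415512) = -7/3 - 138504 = -415519/3 ≈ -1.3851e+5)
p = 7038704 (p = 4 - (-3077378 - 1*3961322) = 4 - (-3077378 - 3961322) = 4 - 1*(-7038700) = 4 + 7038700 = 7038704)
1/(b + p) = 1/(-415519/3 + 7038704) = 1/(20700593/3) = 3/20700593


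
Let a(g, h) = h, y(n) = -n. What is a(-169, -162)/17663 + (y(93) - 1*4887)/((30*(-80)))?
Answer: 1459549/706520 ≈ 2.0658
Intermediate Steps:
a(-169, -162)/17663 + (y(93) - 1*4887)/((30*(-80))) = -162/17663 + (-1*93 - 1*4887)/((30*(-80))) = -162*1/17663 + (-93 - 4887)/(-2400) = -162/17663 - 4980*(-1/2400) = -162/17663 + 83/40 = 1459549/706520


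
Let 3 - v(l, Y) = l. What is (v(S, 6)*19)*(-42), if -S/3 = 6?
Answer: -16758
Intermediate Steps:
S = -18 (S = -3*6 = -18)
v(l, Y) = 3 - l
(v(S, 6)*19)*(-42) = ((3 - 1*(-18))*19)*(-42) = ((3 + 18)*19)*(-42) = (21*19)*(-42) = 399*(-42) = -16758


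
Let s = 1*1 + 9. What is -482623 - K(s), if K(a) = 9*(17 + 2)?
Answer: -482794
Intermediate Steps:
s = 10 (s = 1 + 9 = 10)
K(a) = 171 (K(a) = 9*19 = 171)
-482623 - K(s) = -482623 - 1*171 = -482623 - 171 = -482794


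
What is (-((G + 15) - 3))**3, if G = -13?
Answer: 1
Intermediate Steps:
(-((G + 15) - 3))**3 = (-((-13 + 15) - 3))**3 = (-(2 - 3))**3 = (-1*(-1))**3 = 1**3 = 1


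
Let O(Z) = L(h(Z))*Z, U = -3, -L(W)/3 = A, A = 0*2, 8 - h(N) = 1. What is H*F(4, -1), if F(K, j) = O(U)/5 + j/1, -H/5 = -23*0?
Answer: 0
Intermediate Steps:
h(N) = 7 (h(N) = 8 - 1*1 = 8 - 1 = 7)
A = 0
L(W) = 0 (L(W) = -3*0 = 0)
O(Z) = 0 (O(Z) = 0*Z = 0)
H = 0 (H = -(-115)*0 = -5*0 = 0)
F(K, j) = j (F(K, j) = 0/5 + j/1 = 0*(1/5) + j*1 = 0 + j = j)
H*F(4, -1) = 0*(-1) = 0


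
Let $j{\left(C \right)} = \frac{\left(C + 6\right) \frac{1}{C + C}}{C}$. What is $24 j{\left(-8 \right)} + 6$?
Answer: $\frac{45}{8} \approx 5.625$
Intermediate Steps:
$j{\left(C \right)} = \frac{6 + C}{2 C^{2}}$ ($j{\left(C \right)} = \frac{\left(6 + C\right) \frac{1}{2 C}}{C} = \frac{\frac{1}{2} \frac{1}{C} \left(6 + C\right)}{C} = \frac{6 + C}{2 C^{2}}$)
$24 j{\left(-8 \right)} + 6 = 24 \frac{6 - 8}{2 \cdot 64} + 6 = 24 \cdot \frac{1}{2} \cdot \frac{1}{64} \left(-2\right) + 6 = 24 \left(- \frac{1}{64}\right) + 6 = - \frac{3}{8} + 6 = \frac{45}{8}$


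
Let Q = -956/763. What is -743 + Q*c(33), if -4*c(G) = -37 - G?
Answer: -83377/109 ≈ -764.93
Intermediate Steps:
c(G) = 37/4 + G/4 (c(G) = -(-37 - G)/4 = 37/4 + G/4)
Q = -956/763 (Q = -956*1/763 = -956/763 ≈ -1.2529)
-743 + Q*c(33) = -743 - 956*(37/4 + (¼)*33)/763 = -743 - 956*(37/4 + 33/4)/763 = -743 - 956/763*35/2 = -743 - 2390/109 = -83377/109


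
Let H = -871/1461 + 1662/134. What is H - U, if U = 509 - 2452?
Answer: 191350175/97887 ≈ 1954.8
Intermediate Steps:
H = 1155734/97887 (H = -871*1/1461 + 1662*(1/134) = -871/1461 + 831/67 = 1155734/97887 ≈ 11.807)
U = -1943
H - U = 1155734/97887 - 1*(-1943) = 1155734/97887 + 1943 = 191350175/97887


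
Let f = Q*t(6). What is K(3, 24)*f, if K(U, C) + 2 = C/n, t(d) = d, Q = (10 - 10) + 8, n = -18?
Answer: -160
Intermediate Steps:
Q = 8 (Q = 0 + 8 = 8)
K(U, C) = -2 - C/18 (K(U, C) = -2 + C/(-18) = -2 + C*(-1/18) = -2 - C/18)
f = 48 (f = 8*6 = 48)
K(3, 24)*f = (-2 - 1/18*24)*48 = (-2 - 4/3)*48 = -10/3*48 = -160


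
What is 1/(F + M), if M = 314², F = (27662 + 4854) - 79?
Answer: 1/131033 ≈ 7.6317e-6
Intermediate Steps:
F = 32437 (F = 32516 - 79 = 32437)
M = 98596
1/(F + M) = 1/(32437 + 98596) = 1/131033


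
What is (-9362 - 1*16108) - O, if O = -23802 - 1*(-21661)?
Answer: -23329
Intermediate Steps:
O = -2141 (O = -23802 + 21661 = -2141)
(-9362 - 1*16108) - O = (-9362 - 1*16108) - 1*(-2141) = (-9362 - 16108) + 2141 = -25470 + 2141 = -23329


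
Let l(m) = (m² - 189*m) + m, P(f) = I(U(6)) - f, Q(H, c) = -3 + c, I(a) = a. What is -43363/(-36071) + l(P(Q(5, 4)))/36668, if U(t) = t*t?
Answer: 1396874279/1322651428 ≈ 1.0561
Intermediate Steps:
U(t) = t²
P(f) = 36 - f (P(f) = 6² - f = 36 - f)
l(m) = m² - 188*m
-43363/(-36071) + l(P(Q(5, 4)))/36668 = -43363/(-36071) + ((36 - (-3 + 4))*(-188 + (36 - (-3 + 4))))/36668 = -43363*(-1/36071) + ((36 - 1*1)*(-188 + (36 - 1*1)))*(1/36668) = 43363/36071 + ((36 - 1)*(-188 + (36 - 1)))*(1/36668) = 43363/36071 + (35*(-188 + 35))*(1/36668) = 43363/36071 + (35*(-153))*(1/36668) = 43363/36071 - 5355*1/36668 = 43363/36071 - 5355/36668 = 1396874279/1322651428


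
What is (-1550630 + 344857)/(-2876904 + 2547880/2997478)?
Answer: 1807139020247/4311726950116 ≈ 0.41912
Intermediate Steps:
(-1550630 + 344857)/(-2876904 + 2547880/2997478) = -1205773/(-2876904 + 2547880*(1/2997478)) = -1205773/(-2876904 + 1273940/1498739) = -1205773/(-4311726950116/1498739) = -1205773*(-1498739/4311726950116) = 1807139020247/4311726950116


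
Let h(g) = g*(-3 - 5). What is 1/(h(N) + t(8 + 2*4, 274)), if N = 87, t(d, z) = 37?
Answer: -1/659 ≈ -0.0015175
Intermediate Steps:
h(g) = -8*g (h(g) = g*(-8) = -8*g)
1/(h(N) + t(8 + 2*4, 274)) = 1/(-8*87 + 37) = 1/(-696 + 37) = 1/(-659) = -1/659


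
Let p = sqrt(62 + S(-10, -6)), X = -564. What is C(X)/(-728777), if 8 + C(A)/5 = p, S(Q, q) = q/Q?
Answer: 40/728777 - sqrt(1565)/728777 ≈ 6.0364e-7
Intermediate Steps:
p = sqrt(1565)/5 (p = sqrt(62 - 6/(-10)) = sqrt(62 - 6*(-1/10)) = sqrt(62 + 3/5) = sqrt(313/5) = sqrt(1565)/5 ≈ 7.9120)
C(A) = -40 + sqrt(1565) (C(A) = -40 + 5*(sqrt(1565)/5) = -40 + sqrt(1565))
C(X)/(-728777) = (-40 + sqrt(1565))/(-728777) = (-40 + sqrt(1565))*(-1/728777) = 40/728777 - sqrt(1565)/728777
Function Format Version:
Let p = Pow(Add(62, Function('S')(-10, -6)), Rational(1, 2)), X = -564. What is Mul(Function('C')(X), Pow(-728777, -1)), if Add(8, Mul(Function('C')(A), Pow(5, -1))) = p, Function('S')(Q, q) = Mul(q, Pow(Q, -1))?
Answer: Add(Rational(40, 728777), Mul(Rational(-1, 728777), Pow(1565, Rational(1, 2)))) ≈ 6.0364e-7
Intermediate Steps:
p = Mul(Rational(1, 5), Pow(1565, Rational(1, 2))) (p = Pow(Add(62, Mul(-6, Pow(-10, -1))), Rational(1, 2)) = Pow(Add(62, Mul(-6, Rational(-1, 10))), Rational(1, 2)) = Pow(Add(62, Rational(3, 5)), Rational(1, 2)) = Pow(Rational(313, 5), Rational(1, 2)) = Mul(Rational(1, 5), Pow(1565, Rational(1, 2))) ≈ 7.9120)
Function('C')(A) = Add(-40, Pow(1565, Rational(1, 2))) (Function('C')(A) = Add(-40, Mul(5, Mul(Rational(1, 5), Pow(1565, Rational(1, 2))))) = Add(-40, Pow(1565, Rational(1, 2))))
Mul(Function('C')(X), Pow(-728777, -1)) = Mul(Add(-40, Pow(1565, Rational(1, 2))), Pow(-728777, -1)) = Mul(Add(-40, Pow(1565, Rational(1, 2))), Rational(-1, 728777)) = Add(Rational(40, 728777), Mul(Rational(-1, 728777), Pow(1565, Rational(1, 2))))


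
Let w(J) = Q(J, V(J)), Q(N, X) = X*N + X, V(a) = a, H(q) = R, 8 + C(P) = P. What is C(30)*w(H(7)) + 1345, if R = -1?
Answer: 1345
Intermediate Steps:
C(P) = -8 + P
H(q) = -1
Q(N, X) = X + N*X (Q(N, X) = N*X + X = X + N*X)
w(J) = J*(1 + J)
C(30)*w(H(7)) + 1345 = (-8 + 30)*(-(1 - 1)) + 1345 = 22*(-1*0) + 1345 = 22*0 + 1345 = 0 + 1345 = 1345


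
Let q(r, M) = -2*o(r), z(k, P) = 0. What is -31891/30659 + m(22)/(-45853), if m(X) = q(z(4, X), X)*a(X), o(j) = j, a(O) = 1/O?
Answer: -31891/30659 ≈ -1.0402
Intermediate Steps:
q(r, M) = -2*r
m(X) = 0 (m(X) = (-2*0)/X = 0/X = 0)
-31891/30659 + m(22)/(-45853) = -31891/30659 + 0/(-45853) = -31891*1/30659 + 0*(-1/45853) = -31891/30659 + 0 = -31891/30659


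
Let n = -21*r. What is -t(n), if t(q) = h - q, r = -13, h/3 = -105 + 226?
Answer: -90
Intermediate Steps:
h = 363 (h = 3*(-105 + 226) = 3*121 = 363)
n = 273 (n = -21*(-13) = 273)
t(q) = 363 - q
-t(n) = -(363 - 1*273) = -(363 - 273) = -1*90 = -90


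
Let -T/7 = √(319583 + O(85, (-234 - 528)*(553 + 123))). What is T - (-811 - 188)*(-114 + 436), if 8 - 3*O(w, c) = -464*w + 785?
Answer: 321678 - 14*√748059/3 ≈ 3.1764e+5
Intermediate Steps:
O(w, c) = -259 + 464*w/3 (O(w, c) = 8/3 - (-464*w + 785)/3 = 8/3 - (785 - 464*w)/3 = 8/3 + (-785/3 + 464*w/3) = -259 + 464*w/3)
T = -14*√748059/3 (T = -7*√(319583 + (-259 + (464/3)*85)) = -7*√(319583 + (-259 + 39440/3)) = -7*√(319583 + 38663/3) = -14*√748059/3 ≈ -4036.2)
T - (-811 - 188)*(-114 + 436) = -14*√748059/3 - (-811 - 188)*(-114 + 436) = -14*√748059/3 - (-999)*322 = -14*√748059/3 - 1*(-321678) = -14*√748059/3 + 321678 = 321678 - 14*√748059/3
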